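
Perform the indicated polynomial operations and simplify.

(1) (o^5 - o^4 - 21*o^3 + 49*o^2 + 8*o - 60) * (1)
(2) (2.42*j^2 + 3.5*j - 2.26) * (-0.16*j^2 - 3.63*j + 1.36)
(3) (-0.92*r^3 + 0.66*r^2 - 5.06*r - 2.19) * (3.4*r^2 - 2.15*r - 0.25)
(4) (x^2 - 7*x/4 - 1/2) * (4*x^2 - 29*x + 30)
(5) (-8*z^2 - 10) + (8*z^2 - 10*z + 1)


(1) = o^5 - o^4 - 21*o^3 + 49*o^2 + 8*o - 60
(2) = -0.3872*j^4 - 9.3446*j^3 - 9.0522*j^2 + 12.9638*j - 3.0736
(3) = -3.128*r^5 + 4.222*r^4 - 18.393*r^3 + 3.268*r^2 + 5.9735*r + 0.5475
(4) = 4*x^4 - 36*x^3 + 315*x^2/4 - 38*x - 15
(5) = -10*z - 9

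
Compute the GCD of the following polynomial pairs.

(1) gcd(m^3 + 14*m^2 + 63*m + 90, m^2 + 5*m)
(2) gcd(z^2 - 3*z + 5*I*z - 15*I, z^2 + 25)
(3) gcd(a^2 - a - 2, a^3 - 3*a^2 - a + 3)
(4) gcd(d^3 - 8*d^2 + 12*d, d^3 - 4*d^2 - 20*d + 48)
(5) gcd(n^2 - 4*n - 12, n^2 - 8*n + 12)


(1) = m + 5
(2) = gcd((z - 3)*(z + 5*I), (z - 5*I)*(z + 5*I)) = z + 5*I
(3) = gcd((a - 2)*(a + 1), (a - 3)*(a - 1)*(a + 1)) = a + 1
(4) = d^2 - 8*d + 12
(5) = gcd((n - 6)*(n + 2), (n - 6)*(n - 2)) = n - 6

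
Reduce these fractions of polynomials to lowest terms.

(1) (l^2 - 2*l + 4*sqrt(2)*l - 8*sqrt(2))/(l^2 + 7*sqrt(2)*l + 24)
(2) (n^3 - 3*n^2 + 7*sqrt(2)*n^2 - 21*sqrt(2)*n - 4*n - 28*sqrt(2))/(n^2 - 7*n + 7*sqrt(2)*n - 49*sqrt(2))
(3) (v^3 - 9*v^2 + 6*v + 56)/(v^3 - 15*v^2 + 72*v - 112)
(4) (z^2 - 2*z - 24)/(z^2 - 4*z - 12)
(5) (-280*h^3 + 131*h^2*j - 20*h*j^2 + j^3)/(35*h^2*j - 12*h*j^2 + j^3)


(1) = (l - 2)/(l + 3*sqrt(2))
(2) = (n^2 - 3*n - 4)/(n - 7)
(3) = (v + 2)/(v - 4)
(4) = (z + 4)/(z + 2)
(5) = (-8*h + j)/j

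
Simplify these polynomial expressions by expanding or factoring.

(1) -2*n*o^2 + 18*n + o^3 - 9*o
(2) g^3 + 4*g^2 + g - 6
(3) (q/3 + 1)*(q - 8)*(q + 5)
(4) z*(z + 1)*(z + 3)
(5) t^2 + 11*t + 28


(1) = (-2*n + o)*(o - 3)*(o + 3)
(2) = (g - 1)*(g + 2)*(g + 3)
(3) = q^3/3 - 49*q/3 - 40
(4) = z^3 + 4*z^2 + 3*z
(5) = (t + 4)*(t + 7)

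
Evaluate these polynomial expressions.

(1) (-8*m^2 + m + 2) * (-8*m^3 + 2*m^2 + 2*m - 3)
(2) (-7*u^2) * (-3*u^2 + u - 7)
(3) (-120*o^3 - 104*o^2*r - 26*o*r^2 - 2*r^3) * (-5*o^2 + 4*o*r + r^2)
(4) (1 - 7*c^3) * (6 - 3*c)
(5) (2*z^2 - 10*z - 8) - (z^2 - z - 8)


(1) = 64*m^5 - 24*m^4 - 30*m^3 + 30*m^2 + m - 6
(2) = 21*u^4 - 7*u^3 + 49*u^2
(3) = 600*o^5 + 40*o^4*r - 406*o^3*r^2 - 198*o^2*r^3 - 34*o*r^4 - 2*r^5
(4) = 21*c^4 - 42*c^3 - 3*c + 6
(5) = z^2 - 9*z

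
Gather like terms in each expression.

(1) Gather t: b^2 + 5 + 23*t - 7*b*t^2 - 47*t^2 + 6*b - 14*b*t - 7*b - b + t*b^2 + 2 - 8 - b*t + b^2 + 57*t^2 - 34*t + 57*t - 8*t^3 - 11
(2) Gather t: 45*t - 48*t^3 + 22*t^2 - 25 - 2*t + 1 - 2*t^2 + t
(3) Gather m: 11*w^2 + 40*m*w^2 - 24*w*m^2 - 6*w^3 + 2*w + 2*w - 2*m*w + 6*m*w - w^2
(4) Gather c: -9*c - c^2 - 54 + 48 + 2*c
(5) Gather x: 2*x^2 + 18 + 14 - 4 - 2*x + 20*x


(1) = 2*b^2 - 2*b - 8*t^3 + t^2*(10 - 7*b) + t*(b^2 - 15*b + 46) - 12
(2) = -48*t^3 + 20*t^2 + 44*t - 24
(3) = -24*m^2*w + m*(40*w^2 + 4*w) - 6*w^3 + 10*w^2 + 4*w
(4) = -c^2 - 7*c - 6
(5) = 2*x^2 + 18*x + 28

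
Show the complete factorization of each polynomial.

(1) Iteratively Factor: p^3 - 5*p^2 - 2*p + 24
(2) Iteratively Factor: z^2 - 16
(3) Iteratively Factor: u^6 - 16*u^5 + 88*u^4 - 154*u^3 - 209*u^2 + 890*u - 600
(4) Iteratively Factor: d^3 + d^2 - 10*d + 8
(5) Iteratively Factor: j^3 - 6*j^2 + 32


(1) = (p + 2)*(p^2 - 7*p + 12) = (p - 4)*(p + 2)*(p - 3)
(2) = (z - 4)*(z + 4)
(3) = (u - 5)*(u^5 - 11*u^4 + 33*u^3 + 11*u^2 - 154*u + 120) = (u - 5)*(u + 2)*(u^4 - 13*u^3 + 59*u^2 - 107*u + 60) = (u - 5)*(u - 1)*(u + 2)*(u^3 - 12*u^2 + 47*u - 60) = (u - 5)^2*(u - 1)*(u + 2)*(u^2 - 7*u + 12) = (u - 5)^2*(u - 4)*(u - 1)*(u + 2)*(u - 3)
(4) = (d - 2)*(d^2 + 3*d - 4) = (d - 2)*(d + 4)*(d - 1)
(5) = (j - 4)*(j^2 - 2*j - 8) = (j - 4)^2*(j + 2)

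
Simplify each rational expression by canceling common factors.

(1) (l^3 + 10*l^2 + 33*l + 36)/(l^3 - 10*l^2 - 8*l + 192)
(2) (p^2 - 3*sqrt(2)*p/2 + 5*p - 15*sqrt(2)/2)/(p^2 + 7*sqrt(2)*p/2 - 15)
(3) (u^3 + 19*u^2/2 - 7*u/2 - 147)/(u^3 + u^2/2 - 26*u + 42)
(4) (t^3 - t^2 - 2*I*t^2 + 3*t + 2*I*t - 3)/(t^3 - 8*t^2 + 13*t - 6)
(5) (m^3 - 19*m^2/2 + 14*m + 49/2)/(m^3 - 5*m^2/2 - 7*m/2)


(1) = (l^2 + 6*l + 9)/(l^2 - 14*l + 48)
(2) = (4*p + 20)/(4*p + 20*sqrt(2))
(3) = (u + 7)/(u - 2)
(4) = (t^2 - 2*I*t + 3)/(t^2 - 7*t + 6)
(5) = (m - 7)/m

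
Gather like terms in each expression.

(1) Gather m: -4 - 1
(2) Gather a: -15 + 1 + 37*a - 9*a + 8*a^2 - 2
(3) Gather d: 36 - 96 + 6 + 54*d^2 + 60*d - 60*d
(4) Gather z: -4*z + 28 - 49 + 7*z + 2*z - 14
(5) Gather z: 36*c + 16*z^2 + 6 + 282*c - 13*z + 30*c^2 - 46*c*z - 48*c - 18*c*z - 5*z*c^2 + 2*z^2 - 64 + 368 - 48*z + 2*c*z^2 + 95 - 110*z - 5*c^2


(1) = -5
(2) = 8*a^2 + 28*a - 16
(3) = 54*d^2 - 54
(4) = 5*z - 35
(5) = 25*c^2 + 270*c + z^2*(2*c + 18) + z*(-5*c^2 - 64*c - 171) + 405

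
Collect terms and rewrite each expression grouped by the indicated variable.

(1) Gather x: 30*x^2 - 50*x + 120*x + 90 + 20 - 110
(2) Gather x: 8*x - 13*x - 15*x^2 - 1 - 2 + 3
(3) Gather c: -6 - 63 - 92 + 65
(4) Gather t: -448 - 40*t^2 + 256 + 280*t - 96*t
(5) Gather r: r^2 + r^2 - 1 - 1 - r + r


(1) = 30*x^2 + 70*x
(2) = -15*x^2 - 5*x
(3) = -96
(4) = -40*t^2 + 184*t - 192
(5) = 2*r^2 - 2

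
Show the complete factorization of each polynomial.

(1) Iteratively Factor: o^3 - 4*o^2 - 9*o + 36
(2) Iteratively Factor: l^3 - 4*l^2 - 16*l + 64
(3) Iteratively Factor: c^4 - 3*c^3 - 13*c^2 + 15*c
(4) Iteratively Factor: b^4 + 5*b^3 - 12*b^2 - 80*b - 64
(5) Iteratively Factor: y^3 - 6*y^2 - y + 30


(1) = (o - 4)*(o^2 - 9) = (o - 4)*(o - 3)*(o + 3)
(2) = (l - 4)*(l^2 - 16) = (l - 4)^2*(l + 4)
(3) = (c - 5)*(c^3 + 2*c^2 - 3*c) = (c - 5)*(c - 1)*(c^2 + 3*c) = c*(c - 5)*(c - 1)*(c + 3)
(4) = (b + 4)*(b^3 + b^2 - 16*b - 16) = (b + 1)*(b + 4)*(b^2 - 16) = (b - 4)*(b + 1)*(b + 4)*(b + 4)
(5) = (y + 2)*(y^2 - 8*y + 15) = (y - 5)*(y + 2)*(y - 3)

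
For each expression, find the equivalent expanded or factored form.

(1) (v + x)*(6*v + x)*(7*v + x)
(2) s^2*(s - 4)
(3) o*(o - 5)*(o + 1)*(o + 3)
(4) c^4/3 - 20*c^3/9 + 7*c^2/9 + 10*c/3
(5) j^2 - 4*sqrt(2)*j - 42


(1) = 42*v^3 + 55*v^2*x + 14*v*x^2 + x^3
(2) = s^3 - 4*s^2
(3) = o^4 - o^3 - 17*o^2 - 15*o
(4) = c*(c/3 + 1/3)*(c - 6)*(c - 5/3)
(5) = (j - 7*sqrt(2))*(j + 3*sqrt(2))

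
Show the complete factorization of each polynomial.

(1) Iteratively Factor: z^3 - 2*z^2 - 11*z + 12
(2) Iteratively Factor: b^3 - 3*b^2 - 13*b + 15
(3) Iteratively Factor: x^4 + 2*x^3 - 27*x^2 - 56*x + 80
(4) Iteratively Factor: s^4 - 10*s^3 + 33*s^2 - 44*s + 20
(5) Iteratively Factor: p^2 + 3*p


(1) = (z + 3)*(z^2 - 5*z + 4) = (z - 1)*(z + 3)*(z - 4)
(2) = (b - 5)*(b^2 + 2*b - 3) = (b - 5)*(b - 1)*(b + 3)
(3) = (x - 5)*(x^3 + 7*x^2 + 8*x - 16) = (x - 5)*(x + 4)*(x^2 + 3*x - 4) = (x - 5)*(x - 1)*(x + 4)*(x + 4)
(4) = (s - 2)*(s^3 - 8*s^2 + 17*s - 10) = (s - 2)*(s - 1)*(s^2 - 7*s + 10) = (s - 2)^2*(s - 1)*(s - 5)
(5) = (p + 3)*(p)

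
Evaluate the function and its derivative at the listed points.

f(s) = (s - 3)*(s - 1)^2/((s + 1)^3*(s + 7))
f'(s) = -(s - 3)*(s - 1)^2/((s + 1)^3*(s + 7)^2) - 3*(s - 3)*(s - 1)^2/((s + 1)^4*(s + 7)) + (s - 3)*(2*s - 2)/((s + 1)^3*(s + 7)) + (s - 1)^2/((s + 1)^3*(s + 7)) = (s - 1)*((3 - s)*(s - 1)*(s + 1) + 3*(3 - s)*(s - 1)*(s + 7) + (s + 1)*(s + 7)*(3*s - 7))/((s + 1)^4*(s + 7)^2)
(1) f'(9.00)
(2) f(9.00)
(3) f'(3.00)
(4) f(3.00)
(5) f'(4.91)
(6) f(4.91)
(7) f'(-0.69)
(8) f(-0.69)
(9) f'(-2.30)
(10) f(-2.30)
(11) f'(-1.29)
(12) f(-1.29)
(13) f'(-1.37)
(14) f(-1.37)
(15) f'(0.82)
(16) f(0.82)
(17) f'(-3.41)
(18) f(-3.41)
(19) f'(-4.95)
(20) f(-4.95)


(1) = 0.00
(2) = 0.02
(3) = 0.01
(4) = 0.00
(5) = 0.01
(6) = 0.01
(7) = 632.98
(8) = -56.06
(9) = 7.27
(10) = 5.59
(11) = 1464.14
(12) = 161.55
(13) = 590.27
(14) = 86.07
(15) = 0.02
(16) = -0.00
(17) = 0.88
(18) = 2.48
(19) = -0.42
(20) = 2.23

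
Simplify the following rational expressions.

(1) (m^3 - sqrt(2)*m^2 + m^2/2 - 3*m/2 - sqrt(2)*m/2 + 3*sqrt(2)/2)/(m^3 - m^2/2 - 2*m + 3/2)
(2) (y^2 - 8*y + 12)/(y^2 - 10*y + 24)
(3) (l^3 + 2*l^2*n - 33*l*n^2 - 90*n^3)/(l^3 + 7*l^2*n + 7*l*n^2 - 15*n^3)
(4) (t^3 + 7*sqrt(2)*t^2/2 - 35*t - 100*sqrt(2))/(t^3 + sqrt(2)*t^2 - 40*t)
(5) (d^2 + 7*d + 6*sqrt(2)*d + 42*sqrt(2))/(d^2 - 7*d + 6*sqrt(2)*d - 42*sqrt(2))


(1) = (4*m - 4*sqrt(2))/(4*m - 4)
(2) = (y - 2)/(y - 4)
(3) = (l - 6*n)/(l - n)
(4) = (2*t + 5*sqrt(2))/(2*t)
(5) = (d + 7)/(d - 7)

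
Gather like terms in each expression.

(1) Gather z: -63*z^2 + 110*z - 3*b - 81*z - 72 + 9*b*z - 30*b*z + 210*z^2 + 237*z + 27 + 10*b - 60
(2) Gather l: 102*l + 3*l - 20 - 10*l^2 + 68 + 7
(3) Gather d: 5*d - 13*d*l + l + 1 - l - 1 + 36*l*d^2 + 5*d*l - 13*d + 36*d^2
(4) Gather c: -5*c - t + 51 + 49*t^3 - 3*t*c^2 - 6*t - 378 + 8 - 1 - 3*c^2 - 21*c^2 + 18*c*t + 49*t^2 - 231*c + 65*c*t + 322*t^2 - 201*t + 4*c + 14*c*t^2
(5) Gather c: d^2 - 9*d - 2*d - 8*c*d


(1) = 7*b + 147*z^2 + z*(266 - 21*b) - 105
(2) = -10*l^2 + 105*l + 55
(3) = d^2*(36*l + 36) + d*(-8*l - 8)
(4) = c^2*(-3*t - 24) + c*(14*t^2 + 83*t - 232) + 49*t^3 + 371*t^2 - 208*t - 320
(5) = -8*c*d + d^2 - 11*d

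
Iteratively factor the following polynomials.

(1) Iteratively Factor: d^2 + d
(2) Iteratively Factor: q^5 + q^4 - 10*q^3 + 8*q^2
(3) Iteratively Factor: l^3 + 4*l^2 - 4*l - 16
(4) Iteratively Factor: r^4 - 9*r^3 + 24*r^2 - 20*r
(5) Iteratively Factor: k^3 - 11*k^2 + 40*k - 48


(1) = (d)*(d + 1)
(2) = (q - 2)*(q^4 + 3*q^3 - 4*q^2) = (q - 2)*(q + 4)*(q^3 - q^2) = q*(q - 2)*(q + 4)*(q^2 - q) = q*(q - 2)*(q - 1)*(q + 4)*(q)
(3) = (l + 4)*(l^2 - 4) = (l - 2)*(l + 4)*(l + 2)
(4) = (r - 2)*(r^3 - 7*r^2 + 10*r) = (r - 2)^2*(r^2 - 5*r) = (r - 5)*(r - 2)^2*(r)
(5) = (k - 4)*(k^2 - 7*k + 12) = (k - 4)^2*(k - 3)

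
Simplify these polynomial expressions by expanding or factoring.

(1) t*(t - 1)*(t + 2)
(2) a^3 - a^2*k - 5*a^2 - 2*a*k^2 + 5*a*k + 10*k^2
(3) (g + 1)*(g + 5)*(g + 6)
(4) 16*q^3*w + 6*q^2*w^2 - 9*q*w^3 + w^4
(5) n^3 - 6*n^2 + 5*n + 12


(1) = t^3 + t^2 - 2*t
(2) = (a - 5)*(a - 2*k)*(a + k)
(3) = g^3 + 12*g^2 + 41*g + 30
(4) = w*(-8*q + w)*(-2*q + w)*(q + w)
(5) = (n - 4)*(n - 3)*(n + 1)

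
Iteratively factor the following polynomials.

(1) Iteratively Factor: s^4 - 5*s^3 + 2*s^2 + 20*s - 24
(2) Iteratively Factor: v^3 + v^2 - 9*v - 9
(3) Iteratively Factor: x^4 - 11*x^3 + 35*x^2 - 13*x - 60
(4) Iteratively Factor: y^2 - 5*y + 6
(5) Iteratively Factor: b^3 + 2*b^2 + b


(1) = (s - 2)*(s^3 - 3*s^2 - 4*s + 12) = (s - 3)*(s - 2)*(s^2 - 4) = (s - 3)*(s - 2)^2*(s + 2)
(2) = (v + 3)*(v^2 - 2*v - 3) = (v + 1)*(v + 3)*(v - 3)
(3) = (x - 4)*(x^3 - 7*x^2 + 7*x + 15) = (x - 4)*(x + 1)*(x^2 - 8*x + 15) = (x - 4)*(x - 3)*(x + 1)*(x - 5)
(4) = (y - 3)*(y - 2)
(5) = (b)*(b^2 + 2*b + 1) = b*(b + 1)*(b + 1)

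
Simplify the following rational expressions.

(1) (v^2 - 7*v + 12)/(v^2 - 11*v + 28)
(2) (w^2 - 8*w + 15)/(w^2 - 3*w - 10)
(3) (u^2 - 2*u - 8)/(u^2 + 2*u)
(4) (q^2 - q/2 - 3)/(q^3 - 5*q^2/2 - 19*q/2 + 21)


(1) = (v - 3)/(v - 7)
(2) = (w - 3)/(w + 2)
(3) = (u - 4)/u
(4) = (2*q + 3)/(2*q^2 - q - 21)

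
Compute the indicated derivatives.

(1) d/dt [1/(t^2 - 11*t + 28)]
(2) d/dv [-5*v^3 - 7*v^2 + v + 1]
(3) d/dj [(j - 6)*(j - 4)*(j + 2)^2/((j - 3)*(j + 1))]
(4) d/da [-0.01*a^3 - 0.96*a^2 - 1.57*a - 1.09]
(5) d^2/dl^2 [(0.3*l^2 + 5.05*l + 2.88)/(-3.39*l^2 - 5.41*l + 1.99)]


(1) = (11 - 2*t)/(t^2 - 11*t + 28)^2
(2) = -15*v^2 - 14*v + 1
(3) = 2*(j^5 - 6*j^4 + 6*j^3 + 11*j^2 - 60*j + 12)/(j^4 - 4*j^3 - 2*j^2 + 12*j + 9)
(4) = -0.03*a^2 - 1.92*a - 1.57
(5) = (-105.06627*l^3 - 210.726468*l^2 - 521.320302*l - 318.553442)/(38.958219*l^6 + 186.516783*l^5 + 229.04874*l^4 - 60.637985*l^3 - 134.45634*l^2 + 64.272423*l - 7.880599)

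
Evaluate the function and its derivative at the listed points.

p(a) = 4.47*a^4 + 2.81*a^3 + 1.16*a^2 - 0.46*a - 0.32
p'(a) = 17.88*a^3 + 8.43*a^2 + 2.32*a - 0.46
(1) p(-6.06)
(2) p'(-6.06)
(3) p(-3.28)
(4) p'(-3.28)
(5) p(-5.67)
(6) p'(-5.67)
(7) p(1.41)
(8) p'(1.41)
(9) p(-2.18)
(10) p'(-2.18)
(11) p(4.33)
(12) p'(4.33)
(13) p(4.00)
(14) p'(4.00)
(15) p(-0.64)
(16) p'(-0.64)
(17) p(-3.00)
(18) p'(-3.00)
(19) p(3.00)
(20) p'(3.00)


(1) = 5448.06
(2) = -3684.04
(3) = 431.88
(4) = -548.32
(5) = 4147.34
(6) = -3001.84
(7) = 26.88
(8) = 69.69
(9) = 78.04
(10) = -150.70
(11) = 1818.86
(12) = 1619.19
(13) = 1340.56
(14) = 1288.02
(15) = 0.46
(16) = -3.18
(17) = 297.70
(18) = -414.31
(19) = 446.68
(20) = 565.13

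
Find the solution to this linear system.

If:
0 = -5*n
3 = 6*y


Then:
n = 0
y = 1/2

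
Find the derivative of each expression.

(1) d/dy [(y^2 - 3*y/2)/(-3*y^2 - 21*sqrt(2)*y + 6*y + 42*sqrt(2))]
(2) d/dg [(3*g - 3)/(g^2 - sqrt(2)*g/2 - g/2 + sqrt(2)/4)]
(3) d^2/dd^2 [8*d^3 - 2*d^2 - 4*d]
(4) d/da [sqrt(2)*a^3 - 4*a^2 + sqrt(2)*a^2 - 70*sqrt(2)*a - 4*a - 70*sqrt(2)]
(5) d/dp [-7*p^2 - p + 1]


(1) = (y*(2*y - 3)*(2*y - 2 + 7*sqrt(2)) + (3 - 4*y)*(y^2 - 2*y + 7*sqrt(2)*y - 14*sqrt(2)))/(6*(y^2 - 2*y + 7*sqrt(2)*y - 14*sqrt(2))^2)
(2) = 12*(4*g^2 - 2*sqrt(2)*g - 2*g + 2*(g - 1)*(-4*g + 1 + sqrt(2)) + sqrt(2))/(4*g^2 - 2*sqrt(2)*g - 2*g + sqrt(2))^2
(3) = 48*d - 4
(4) = 3*sqrt(2)*a^2 - 8*a + 2*sqrt(2)*a - 70*sqrt(2) - 4
(5) = -14*p - 1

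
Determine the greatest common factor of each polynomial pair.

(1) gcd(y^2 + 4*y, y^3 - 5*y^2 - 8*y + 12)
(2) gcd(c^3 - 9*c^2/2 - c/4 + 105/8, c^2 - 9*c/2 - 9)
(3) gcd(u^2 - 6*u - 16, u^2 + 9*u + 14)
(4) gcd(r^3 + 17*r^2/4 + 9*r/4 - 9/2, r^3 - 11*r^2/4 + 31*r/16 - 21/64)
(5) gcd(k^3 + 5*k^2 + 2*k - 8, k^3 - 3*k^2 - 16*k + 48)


(1) = gcd(y*(y + 4), (y - 6)*(y - 1)*(y + 2)) = 1
(2) = c + 3/2
(3) = u + 2
(4) = gcd((r - 3/4)*(r + 2)*(r + 3), (r - 7/4)*(r - 3/4)*(r - 1/4)) = r - 3/4
(5) = k + 4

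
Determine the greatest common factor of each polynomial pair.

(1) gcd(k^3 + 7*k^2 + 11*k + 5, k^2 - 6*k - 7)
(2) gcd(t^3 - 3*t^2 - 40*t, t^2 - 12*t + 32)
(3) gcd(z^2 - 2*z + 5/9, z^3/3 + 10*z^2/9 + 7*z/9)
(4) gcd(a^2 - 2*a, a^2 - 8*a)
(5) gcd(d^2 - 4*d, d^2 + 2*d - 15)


(1) = gcd((k + 1)^2*(k + 5), (k - 7)*(k + 1)) = k + 1
(2) = gcd(t*(t - 8)*(t + 5), (t - 8)*(t - 4)) = t - 8
(3) = gcd((z - 5/3)*(z - 1/3), z*(z/3 + 1/3)*(z + 7/3)) = 1
(4) = a
(5) = 1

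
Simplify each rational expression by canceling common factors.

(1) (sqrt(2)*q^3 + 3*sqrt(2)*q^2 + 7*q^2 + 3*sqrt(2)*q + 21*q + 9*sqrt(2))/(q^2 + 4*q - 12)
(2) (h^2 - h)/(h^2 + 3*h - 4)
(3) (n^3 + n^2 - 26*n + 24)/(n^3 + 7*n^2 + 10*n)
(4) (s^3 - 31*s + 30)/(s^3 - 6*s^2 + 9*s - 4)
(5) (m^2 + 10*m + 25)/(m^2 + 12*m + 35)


(1) = (sqrt(2)*q^3 + q^2*(3*sqrt(2) + 7) + q*(3*sqrt(2) + 21) + 9*sqrt(2))/(q^2 + 4*q - 12)
(2) = h/(h + 4)
(3) = (n^3 + n^2 - 26*n + 24)/(n^3 + 7*n^2 + 10*n)
(4) = (s^2 + s - 30)/(s^2 - 5*s + 4)
(5) = (m + 5)/(m + 7)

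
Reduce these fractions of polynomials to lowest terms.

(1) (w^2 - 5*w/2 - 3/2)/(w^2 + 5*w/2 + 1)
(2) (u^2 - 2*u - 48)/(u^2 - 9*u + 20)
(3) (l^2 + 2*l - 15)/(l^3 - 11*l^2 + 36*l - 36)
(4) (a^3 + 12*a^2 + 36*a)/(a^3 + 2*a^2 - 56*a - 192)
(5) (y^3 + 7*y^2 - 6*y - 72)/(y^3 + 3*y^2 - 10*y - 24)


(1) = (w - 3)/(w + 2)
(2) = (u^2 - 2*u - 48)/(u^2 - 9*u + 20)
(3) = (l + 5)/(l^2 - 8*l + 12)
(4) = (a^2 + 6*a)/(a^2 - 4*a - 32)
(5) = (y + 6)/(y + 2)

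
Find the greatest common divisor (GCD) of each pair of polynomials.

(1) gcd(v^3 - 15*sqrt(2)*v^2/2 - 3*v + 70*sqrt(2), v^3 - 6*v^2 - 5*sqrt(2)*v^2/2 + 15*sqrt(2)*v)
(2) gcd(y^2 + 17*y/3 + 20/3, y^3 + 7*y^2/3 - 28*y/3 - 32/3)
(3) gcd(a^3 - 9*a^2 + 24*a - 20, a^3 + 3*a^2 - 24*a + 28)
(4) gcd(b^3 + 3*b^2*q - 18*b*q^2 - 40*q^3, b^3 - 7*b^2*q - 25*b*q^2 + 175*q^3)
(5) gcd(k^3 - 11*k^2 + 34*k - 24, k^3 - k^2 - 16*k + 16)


(1) = gcd((v - 7*sqrt(2))*(v - 5*sqrt(2)/2)*(v + 2*sqrt(2)), v*(v - 6)*(v - 5*sqrt(2)/2)) = v - 5*sqrt(2)/2
(2) = y + 4
(3) = gcd((a - 5)*(a - 2)^2, (a - 2)^2*(a + 7)) = a^2 - 4*a + 4
(4) = b + 5*q
(5) = k^2 - 5*k + 4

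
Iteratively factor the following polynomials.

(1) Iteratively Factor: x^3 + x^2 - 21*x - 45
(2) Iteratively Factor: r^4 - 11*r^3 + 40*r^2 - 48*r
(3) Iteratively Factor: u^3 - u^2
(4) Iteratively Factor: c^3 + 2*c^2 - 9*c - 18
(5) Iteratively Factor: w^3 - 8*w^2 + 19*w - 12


(1) = (x + 3)*(x^2 - 2*x - 15) = (x - 5)*(x + 3)*(x + 3)
(2) = (r - 3)*(r^3 - 8*r^2 + 16*r) = r*(r - 3)*(r^2 - 8*r + 16) = r*(r - 4)*(r - 3)*(r - 4)
(3) = (u - 1)*(u^2) = u*(u - 1)*(u)
(4) = (c + 2)*(c^2 - 9) = (c - 3)*(c + 2)*(c + 3)
(5) = (w - 4)*(w^2 - 4*w + 3) = (w - 4)*(w - 3)*(w - 1)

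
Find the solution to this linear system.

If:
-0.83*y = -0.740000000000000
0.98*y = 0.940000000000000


Then:
No Solution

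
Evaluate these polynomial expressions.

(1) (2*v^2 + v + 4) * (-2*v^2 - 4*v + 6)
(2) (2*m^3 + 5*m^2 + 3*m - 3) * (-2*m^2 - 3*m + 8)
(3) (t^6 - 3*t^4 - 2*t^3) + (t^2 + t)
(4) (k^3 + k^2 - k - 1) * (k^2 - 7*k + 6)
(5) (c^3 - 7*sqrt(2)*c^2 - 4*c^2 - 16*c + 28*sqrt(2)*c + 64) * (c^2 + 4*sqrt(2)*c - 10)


(1) = -4*v^4 - 10*v^3 - 10*v + 24
(2) = -4*m^5 - 16*m^4 - 5*m^3 + 37*m^2 + 33*m - 24
(3) = t^6 - 3*t^4 - 2*t^3 + t^2 + t
(4) = k^5 - 6*k^4 - 2*k^3 + 12*k^2 + k - 6
(5) = c^5 - 3*sqrt(2)*c^4 - 4*c^4 - 82*c^3 + 12*sqrt(2)*c^3 + 6*sqrt(2)*c^2 + 328*c^2 - 24*sqrt(2)*c + 160*c - 640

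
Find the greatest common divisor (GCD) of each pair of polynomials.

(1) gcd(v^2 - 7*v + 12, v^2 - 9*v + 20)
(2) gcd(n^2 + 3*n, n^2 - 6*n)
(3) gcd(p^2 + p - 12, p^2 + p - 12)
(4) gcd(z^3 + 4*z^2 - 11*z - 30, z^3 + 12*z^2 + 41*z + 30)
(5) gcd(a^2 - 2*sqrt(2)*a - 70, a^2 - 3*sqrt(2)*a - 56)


(1) = v - 4
(2) = n
(3) = p^2 + p - 12
(4) = z + 5
(5) = gcd((a - 7*sqrt(2))*(a + 5*sqrt(2)), (a - 7*sqrt(2))*(a + 4*sqrt(2))) = a - 7*sqrt(2)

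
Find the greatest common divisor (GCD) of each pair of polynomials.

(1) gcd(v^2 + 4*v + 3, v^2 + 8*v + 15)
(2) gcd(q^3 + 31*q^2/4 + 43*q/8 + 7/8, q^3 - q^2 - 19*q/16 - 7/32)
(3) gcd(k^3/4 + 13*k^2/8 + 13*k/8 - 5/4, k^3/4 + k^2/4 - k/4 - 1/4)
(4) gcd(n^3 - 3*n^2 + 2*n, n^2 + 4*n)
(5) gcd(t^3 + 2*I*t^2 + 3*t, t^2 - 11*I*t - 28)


(1) = v + 3
(2) = gcd((q + 1/4)*(q + 1/2)*(q + 7), (q - 7/4)*(q + 1/4)*(q + 1/2)) = q^2 + 3*q/4 + 1/8
(3) = gcd((k/4 + 1/2)*(k - 1/2)*(k + 5), (k/4 + 1/4)*(k - 1)*(k + 1)) = 1
(4) = n
(5) = 1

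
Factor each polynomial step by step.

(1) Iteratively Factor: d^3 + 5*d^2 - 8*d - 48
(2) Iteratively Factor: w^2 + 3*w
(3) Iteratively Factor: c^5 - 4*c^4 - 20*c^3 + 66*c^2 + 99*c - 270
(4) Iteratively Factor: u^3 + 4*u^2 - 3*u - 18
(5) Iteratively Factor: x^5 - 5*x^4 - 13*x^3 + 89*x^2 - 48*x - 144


(1) = (d + 4)*(d^2 + d - 12) = (d - 3)*(d + 4)*(d + 4)
(2) = (w)*(w + 3)
(3) = (c - 3)*(c^4 - c^3 - 23*c^2 - 3*c + 90) = (c - 3)*(c + 3)*(c^3 - 4*c^2 - 11*c + 30) = (c - 3)*(c - 2)*(c + 3)*(c^2 - 2*c - 15) = (c - 3)*(c - 2)*(c + 3)^2*(c - 5)
(4) = (u + 3)*(u^2 + u - 6) = (u + 3)^2*(u - 2)
(5) = (x - 4)*(x^4 - x^3 - 17*x^2 + 21*x + 36) = (x - 4)*(x + 4)*(x^3 - 5*x^2 + 3*x + 9) = (x - 4)*(x - 3)*(x + 4)*(x^2 - 2*x - 3) = (x - 4)*(x - 3)*(x + 1)*(x + 4)*(x - 3)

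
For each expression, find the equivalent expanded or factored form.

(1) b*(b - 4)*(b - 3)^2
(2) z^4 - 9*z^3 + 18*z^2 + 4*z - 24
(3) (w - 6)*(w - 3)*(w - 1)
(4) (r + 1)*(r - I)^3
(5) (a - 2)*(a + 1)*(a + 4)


(1) = b^4 - 10*b^3 + 33*b^2 - 36*b
(2) = (z - 6)*(z - 2)^2*(z + 1)
(3) = w^3 - 10*w^2 + 27*w - 18
(4) = r^4 + r^3 - 3*I*r^3 - 3*r^2 - 3*I*r^2 - 3*r + I*r + I
(5) = a^3 + 3*a^2 - 6*a - 8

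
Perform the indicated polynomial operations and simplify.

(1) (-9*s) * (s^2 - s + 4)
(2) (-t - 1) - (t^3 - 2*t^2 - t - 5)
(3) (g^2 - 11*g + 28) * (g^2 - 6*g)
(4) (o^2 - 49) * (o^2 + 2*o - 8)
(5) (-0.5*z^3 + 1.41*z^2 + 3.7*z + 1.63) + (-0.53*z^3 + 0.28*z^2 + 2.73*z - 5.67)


(1) = -9*s^3 + 9*s^2 - 36*s
(2) = -t^3 + 2*t^2 + 4
(3) = g^4 - 17*g^3 + 94*g^2 - 168*g
(4) = o^4 + 2*o^3 - 57*o^2 - 98*o + 392
(5) = -1.03*z^3 + 1.69*z^2 + 6.43*z - 4.04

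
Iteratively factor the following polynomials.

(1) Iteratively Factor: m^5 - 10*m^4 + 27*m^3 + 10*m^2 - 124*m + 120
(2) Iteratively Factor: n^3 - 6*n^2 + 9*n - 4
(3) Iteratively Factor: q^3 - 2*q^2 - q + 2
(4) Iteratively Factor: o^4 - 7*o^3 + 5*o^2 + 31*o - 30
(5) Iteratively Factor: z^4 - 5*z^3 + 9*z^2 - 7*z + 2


(1) = (m - 5)*(m^4 - 5*m^3 + 2*m^2 + 20*m - 24) = (m - 5)*(m - 2)*(m^3 - 3*m^2 - 4*m + 12) = (m - 5)*(m - 3)*(m - 2)*(m^2 - 4) = (m - 5)*(m - 3)*(m - 2)*(m + 2)*(m - 2)
(2) = (n - 1)*(n^2 - 5*n + 4) = (n - 1)^2*(n - 4)
(3) = (q - 2)*(q^2 - 1) = (q - 2)*(q - 1)*(q + 1)
(4) = (o - 1)*(o^3 - 6*o^2 - o + 30) = (o - 5)*(o - 1)*(o^2 - o - 6) = (o - 5)*(o - 1)*(o + 2)*(o - 3)
(5) = (z - 1)*(z^3 - 4*z^2 + 5*z - 2) = (z - 1)^2*(z^2 - 3*z + 2) = (z - 2)*(z - 1)^2*(z - 1)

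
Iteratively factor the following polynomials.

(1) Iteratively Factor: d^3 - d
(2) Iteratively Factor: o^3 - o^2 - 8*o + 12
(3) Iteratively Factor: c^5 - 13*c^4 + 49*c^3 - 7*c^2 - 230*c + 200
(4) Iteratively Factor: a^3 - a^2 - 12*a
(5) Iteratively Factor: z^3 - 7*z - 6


(1) = (d + 1)*(d^2 - d) = d*(d + 1)*(d - 1)
(2) = (o + 3)*(o^2 - 4*o + 4) = (o - 2)*(o + 3)*(o - 2)
(3) = (c - 5)*(c^4 - 8*c^3 + 9*c^2 + 38*c - 40) = (c - 5)*(c - 4)*(c^3 - 4*c^2 - 7*c + 10) = (c - 5)*(c - 4)*(c - 1)*(c^2 - 3*c - 10) = (c - 5)*(c - 4)*(c - 1)*(c + 2)*(c - 5)
(4) = (a - 4)*(a^2 + 3*a) = (a - 4)*(a + 3)*(a)
(5) = (z + 2)*(z^2 - 2*z - 3) = (z - 3)*(z + 2)*(z + 1)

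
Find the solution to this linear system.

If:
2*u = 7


Then:
u = 7/2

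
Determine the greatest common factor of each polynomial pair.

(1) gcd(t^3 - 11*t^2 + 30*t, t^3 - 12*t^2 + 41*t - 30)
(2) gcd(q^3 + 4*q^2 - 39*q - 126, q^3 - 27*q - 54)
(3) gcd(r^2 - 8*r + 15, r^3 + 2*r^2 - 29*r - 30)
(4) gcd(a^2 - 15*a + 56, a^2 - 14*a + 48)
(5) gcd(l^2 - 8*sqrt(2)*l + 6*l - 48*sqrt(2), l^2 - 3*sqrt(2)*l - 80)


(1) = t^2 - 11*t + 30
(2) = q^2 - 3*q - 18
(3) = r - 5
(4) = gcd((a - 8)*(a - 7), (a - 8)*(a - 6)) = a - 8
(5) = gcd((l + 6)*(l - 8*sqrt(2)), (l - 8*sqrt(2))*(l + 5*sqrt(2))) = l - 8*sqrt(2)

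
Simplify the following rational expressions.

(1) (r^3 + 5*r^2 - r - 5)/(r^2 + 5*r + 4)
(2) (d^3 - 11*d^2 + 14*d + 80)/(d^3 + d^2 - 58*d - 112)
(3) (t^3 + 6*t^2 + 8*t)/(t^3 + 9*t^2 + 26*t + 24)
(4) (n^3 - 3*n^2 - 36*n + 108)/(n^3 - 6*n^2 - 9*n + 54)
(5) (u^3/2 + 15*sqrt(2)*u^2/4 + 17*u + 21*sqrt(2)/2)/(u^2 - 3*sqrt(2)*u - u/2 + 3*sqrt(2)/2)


(1) = (r^2 + 4*r - 5)/(r + 4)
(2) = (d - 5)/(d + 7)
(3) = t/(t + 3)
(4) = (n + 6)/(n + 3)
(5) = (4*u^3 + 30*sqrt(2)*u^2 + 136*u + 84*sqrt(2))/(8*u^2 + u*(-24*sqrt(2) - 4) + 12*sqrt(2))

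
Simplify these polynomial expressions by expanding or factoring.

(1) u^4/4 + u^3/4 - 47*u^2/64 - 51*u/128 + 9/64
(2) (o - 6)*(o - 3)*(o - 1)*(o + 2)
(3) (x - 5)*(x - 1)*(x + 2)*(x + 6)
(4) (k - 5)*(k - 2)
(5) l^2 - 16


(1) = (u/4 + 1/2)*(u - 3/2)*(u - 1/4)*(u + 3/4)
(2) = o^4 - 8*o^3 + 7*o^2 + 36*o - 36
(3) = x^4 + 2*x^3 - 31*x^2 - 32*x + 60
(4) = k^2 - 7*k + 10
(5) = (l - 4)*(l + 4)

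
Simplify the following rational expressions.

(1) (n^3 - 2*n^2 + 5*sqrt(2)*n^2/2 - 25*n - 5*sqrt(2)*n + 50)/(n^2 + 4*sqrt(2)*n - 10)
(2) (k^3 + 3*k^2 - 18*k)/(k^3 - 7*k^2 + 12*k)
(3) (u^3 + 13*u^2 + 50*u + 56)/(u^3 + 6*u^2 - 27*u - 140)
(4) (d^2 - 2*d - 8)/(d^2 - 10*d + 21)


(1) = (2*n^2 + n*(-5*sqrt(2) - 4) + 10*sqrt(2))/(2*n - 2*sqrt(2))
(2) = (k + 6)/(k - 4)
(3) = (u + 2)/(u - 5)
(4) = (d^2 - 2*d - 8)/(d^2 - 10*d + 21)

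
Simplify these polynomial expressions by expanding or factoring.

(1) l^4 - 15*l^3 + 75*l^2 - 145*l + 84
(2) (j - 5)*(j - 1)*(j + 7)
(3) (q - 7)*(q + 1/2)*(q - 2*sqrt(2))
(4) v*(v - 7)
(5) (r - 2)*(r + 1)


(1) = (l - 7)*(l - 4)*(l - 3)*(l - 1)
(2) = j^3 + j^2 - 37*j + 35
(3) = q^3 - 13*q^2/2 - 2*sqrt(2)*q^2 - 7*q/2 + 13*sqrt(2)*q + 7*sqrt(2)
(4) = v^2 - 7*v
(5) = r^2 - r - 2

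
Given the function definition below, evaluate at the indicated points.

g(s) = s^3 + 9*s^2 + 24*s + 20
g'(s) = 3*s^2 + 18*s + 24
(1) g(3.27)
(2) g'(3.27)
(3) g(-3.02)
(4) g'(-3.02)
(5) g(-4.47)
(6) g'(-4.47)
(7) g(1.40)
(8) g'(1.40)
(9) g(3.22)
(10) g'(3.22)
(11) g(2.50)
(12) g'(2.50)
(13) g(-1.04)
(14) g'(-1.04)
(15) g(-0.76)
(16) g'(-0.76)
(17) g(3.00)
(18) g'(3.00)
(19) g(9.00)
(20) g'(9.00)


(1) = 229.68
(2) = 114.94
(3) = 2.06
(4) = -3.00
(5) = 3.23
(6) = 3.48
(7) = 73.98
(8) = 55.08
(9) = 223.98
(10) = 113.07
(11) = 151.88
(12) = 87.75
(13) = 3.65
(14) = 8.52
(15) = 6.52
(16) = 12.05
(17) = 200.00
(18) = 105.00
(19) = 1694.00
(20) = 429.00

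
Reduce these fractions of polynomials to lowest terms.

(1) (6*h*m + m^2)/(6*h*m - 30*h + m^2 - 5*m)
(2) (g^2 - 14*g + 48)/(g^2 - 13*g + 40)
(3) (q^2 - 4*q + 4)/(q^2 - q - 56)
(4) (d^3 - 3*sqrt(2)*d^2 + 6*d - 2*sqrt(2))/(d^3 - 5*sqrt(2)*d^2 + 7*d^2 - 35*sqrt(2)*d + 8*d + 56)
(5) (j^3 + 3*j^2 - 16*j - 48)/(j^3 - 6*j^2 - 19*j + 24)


(1) = m/(m - 5)
(2) = (g - 6)/(g - 5)
(3) = (q^2 - 4*q + 4)/(q^2 - q - 56)
(4) = (d^2 - 2*sqrt(2)*d + 2)/(d^2 + d*(7 - 4*sqrt(2)) - 28*sqrt(2))
(5) = (j^2 - 16)/(j^2 - 9*j + 8)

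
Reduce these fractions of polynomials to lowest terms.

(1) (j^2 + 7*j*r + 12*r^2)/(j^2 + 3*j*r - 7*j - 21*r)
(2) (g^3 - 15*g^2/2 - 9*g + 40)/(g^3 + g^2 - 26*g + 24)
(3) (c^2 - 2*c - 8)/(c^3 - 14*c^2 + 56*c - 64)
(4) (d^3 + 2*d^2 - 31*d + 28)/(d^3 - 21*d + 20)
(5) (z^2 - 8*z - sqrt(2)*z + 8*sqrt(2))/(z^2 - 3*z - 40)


(1) = (j + 4*r)/(j - 7)
(2) = (2*g^3 - 15*g^2 - 18*g + 80)/(2*g^3 + 2*g^2 - 52*g + 48)
(3) = (c + 2)/(c^2 - 10*c + 16)
(4) = (d + 7)/(d + 5)
(5) = (z - sqrt(2))/(z + 5)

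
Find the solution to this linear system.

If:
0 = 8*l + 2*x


Then:
l = -x/4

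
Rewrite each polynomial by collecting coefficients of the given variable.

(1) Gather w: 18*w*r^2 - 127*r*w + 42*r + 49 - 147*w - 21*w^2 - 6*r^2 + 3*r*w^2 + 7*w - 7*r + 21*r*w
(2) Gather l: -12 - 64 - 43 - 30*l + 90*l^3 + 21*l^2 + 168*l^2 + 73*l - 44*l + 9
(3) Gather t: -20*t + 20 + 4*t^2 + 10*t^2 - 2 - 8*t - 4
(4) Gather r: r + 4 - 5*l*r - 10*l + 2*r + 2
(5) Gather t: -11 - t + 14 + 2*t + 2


(1) = -6*r^2 + 35*r + w^2*(3*r - 21) + w*(18*r^2 - 106*r - 140) + 49
(2) = 90*l^3 + 189*l^2 - l - 110
(3) = 14*t^2 - 28*t + 14
(4) = -10*l + r*(3 - 5*l) + 6
(5) = t + 5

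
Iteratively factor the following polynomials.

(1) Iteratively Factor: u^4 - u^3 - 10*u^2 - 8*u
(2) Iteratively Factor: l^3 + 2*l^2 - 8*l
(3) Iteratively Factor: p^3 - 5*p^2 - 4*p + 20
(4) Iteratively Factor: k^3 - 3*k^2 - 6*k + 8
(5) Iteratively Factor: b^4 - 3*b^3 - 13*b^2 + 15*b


(1) = (u - 4)*(u^3 + 3*u^2 + 2*u) = (u - 4)*(u + 1)*(u^2 + 2*u) = u*(u - 4)*(u + 1)*(u + 2)
(2) = (l + 4)*(l^2 - 2*l) = (l - 2)*(l + 4)*(l)
(3) = (p - 5)*(p^2 - 4) = (p - 5)*(p + 2)*(p - 2)
(4) = (k - 4)*(k^2 + k - 2) = (k - 4)*(k + 2)*(k - 1)
(5) = (b + 3)*(b^3 - 6*b^2 + 5*b) = (b - 5)*(b + 3)*(b^2 - b) = b*(b - 5)*(b + 3)*(b - 1)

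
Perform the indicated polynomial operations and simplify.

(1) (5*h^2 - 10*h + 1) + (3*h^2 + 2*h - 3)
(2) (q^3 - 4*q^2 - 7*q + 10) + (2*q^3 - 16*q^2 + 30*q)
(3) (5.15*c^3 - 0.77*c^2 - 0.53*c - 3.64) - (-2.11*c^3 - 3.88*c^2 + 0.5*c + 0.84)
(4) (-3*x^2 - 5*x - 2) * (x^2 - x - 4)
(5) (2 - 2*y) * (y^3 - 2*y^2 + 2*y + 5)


(1) = 8*h^2 - 8*h - 2
(2) = 3*q^3 - 20*q^2 + 23*q + 10
(3) = 7.26*c^3 + 3.11*c^2 - 1.03*c - 4.48
(4) = -3*x^4 - 2*x^3 + 15*x^2 + 22*x + 8
(5) = -2*y^4 + 6*y^3 - 8*y^2 - 6*y + 10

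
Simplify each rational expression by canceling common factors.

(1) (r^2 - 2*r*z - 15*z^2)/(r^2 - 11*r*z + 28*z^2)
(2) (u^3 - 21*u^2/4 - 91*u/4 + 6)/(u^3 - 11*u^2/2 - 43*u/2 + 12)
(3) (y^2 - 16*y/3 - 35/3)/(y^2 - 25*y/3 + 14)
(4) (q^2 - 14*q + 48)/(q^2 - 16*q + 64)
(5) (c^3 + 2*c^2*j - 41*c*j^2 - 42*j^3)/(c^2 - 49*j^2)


(1) = (r^2 - 2*r*z - 15*z^2)/(r^2 - 11*r*z + 28*z^2)
(2) = (4*u - 1)/(4*u - 2)
(3) = (3*y^2 - 16*y - 35)/(3*y^2 - 25*y + 42)
(4) = (q - 6)/(q - 8)
(5) = (c^2 - 5*c*j - 6*j^2)/(c - 7*j)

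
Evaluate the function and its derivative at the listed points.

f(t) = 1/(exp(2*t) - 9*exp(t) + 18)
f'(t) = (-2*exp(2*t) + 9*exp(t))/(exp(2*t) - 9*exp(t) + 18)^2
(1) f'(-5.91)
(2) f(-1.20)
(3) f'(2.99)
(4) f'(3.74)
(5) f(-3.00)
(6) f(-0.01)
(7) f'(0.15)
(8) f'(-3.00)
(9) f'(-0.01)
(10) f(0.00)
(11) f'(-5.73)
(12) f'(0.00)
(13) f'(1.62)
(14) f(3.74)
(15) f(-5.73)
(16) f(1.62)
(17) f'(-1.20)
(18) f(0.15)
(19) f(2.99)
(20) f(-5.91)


(1) = 0.00
(2) = 0.07
(3) = -0.01
(4) = -0.00
(5) = 0.06
(6) = 0.10
(7) = 0.10
(8) = 0.00
(9) = 0.07
(10) = 0.10
(11) = 0.00
(12) = 0.07
(13) = -1.48
(14) = 0.00
(15) = 0.06
(16) = -0.51
(17) = 0.01
(18) = 0.11
(19) = 0.00
(20) = 0.06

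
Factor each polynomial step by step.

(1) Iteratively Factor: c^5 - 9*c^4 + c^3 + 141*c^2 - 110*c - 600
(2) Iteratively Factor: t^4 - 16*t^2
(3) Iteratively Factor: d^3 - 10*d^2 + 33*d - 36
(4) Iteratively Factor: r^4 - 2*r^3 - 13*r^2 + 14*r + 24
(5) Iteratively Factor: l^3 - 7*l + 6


(1) = (c - 4)*(c^4 - 5*c^3 - 19*c^2 + 65*c + 150) = (c - 4)*(c + 2)*(c^3 - 7*c^2 - 5*c + 75) = (c - 4)*(c + 2)*(c + 3)*(c^2 - 10*c + 25) = (c - 5)*(c - 4)*(c + 2)*(c + 3)*(c - 5)
(2) = (t)*(t^3 - 16*t) = t^2*(t^2 - 16) = t^2*(t + 4)*(t - 4)
(3) = (d - 3)*(d^2 - 7*d + 12) = (d - 4)*(d - 3)*(d - 3)
(4) = (r + 1)*(r^3 - 3*r^2 - 10*r + 24) = (r - 4)*(r + 1)*(r^2 + r - 6) = (r - 4)*(r + 1)*(r + 3)*(r - 2)
(5) = (l - 1)*(l^2 + l - 6) = (l - 2)*(l - 1)*(l + 3)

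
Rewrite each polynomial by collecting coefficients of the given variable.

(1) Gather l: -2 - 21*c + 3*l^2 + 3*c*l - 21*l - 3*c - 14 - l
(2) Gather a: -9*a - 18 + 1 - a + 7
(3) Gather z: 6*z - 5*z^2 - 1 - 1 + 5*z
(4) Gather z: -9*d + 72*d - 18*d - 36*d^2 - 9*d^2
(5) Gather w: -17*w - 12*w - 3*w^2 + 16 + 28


(1) = -24*c + 3*l^2 + l*(3*c - 22) - 16
(2) = -10*a - 10
(3) = -5*z^2 + 11*z - 2
(4) = -45*d^2 + 45*d
(5) = -3*w^2 - 29*w + 44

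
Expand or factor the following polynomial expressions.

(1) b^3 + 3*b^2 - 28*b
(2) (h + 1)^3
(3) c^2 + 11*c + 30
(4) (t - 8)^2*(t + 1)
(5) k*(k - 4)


(1) = b*(b - 4)*(b + 7)
(2) = h^3 + 3*h^2 + 3*h + 1
(3) = (c + 5)*(c + 6)
(4) = t^3 - 15*t^2 + 48*t + 64
(5) = k^2 - 4*k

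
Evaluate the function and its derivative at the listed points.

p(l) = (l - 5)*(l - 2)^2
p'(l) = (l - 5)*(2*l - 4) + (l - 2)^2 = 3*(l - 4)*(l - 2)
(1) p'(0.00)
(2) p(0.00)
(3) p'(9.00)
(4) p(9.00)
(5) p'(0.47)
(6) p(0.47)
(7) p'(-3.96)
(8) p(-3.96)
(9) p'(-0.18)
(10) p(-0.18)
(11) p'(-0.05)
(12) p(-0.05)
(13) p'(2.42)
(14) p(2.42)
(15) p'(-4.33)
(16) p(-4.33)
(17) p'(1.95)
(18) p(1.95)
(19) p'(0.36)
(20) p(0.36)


(1) = 24.00
(2) = -20.00
(3) = 105.00
(4) = 196.00
(5) = 16.20
(6) = -10.60
(7) = 142.32
(8) = -318.27
(9) = 27.34
(10) = -24.62
(11) = 24.91
(12) = -21.22
(13) = -1.99
(14) = -0.46
(15) = 158.19
(16) = -373.84
(17) = 0.31
(18) = -0.01
(19) = 17.91
(20) = -12.48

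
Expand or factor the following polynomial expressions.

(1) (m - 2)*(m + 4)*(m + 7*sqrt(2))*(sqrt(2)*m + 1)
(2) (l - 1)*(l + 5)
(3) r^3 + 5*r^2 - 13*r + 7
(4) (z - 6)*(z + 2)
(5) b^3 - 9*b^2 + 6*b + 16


(1) = sqrt(2)*m^4 + 2*sqrt(2)*m^3 + 15*m^3 - sqrt(2)*m^2 + 30*m^2 - 120*m + 14*sqrt(2)*m - 56*sqrt(2)
(2) = l^2 + 4*l - 5
(3) = (r - 1)^2*(r + 7)
(4) = z^2 - 4*z - 12
(5) = (b - 8)*(b - 2)*(b + 1)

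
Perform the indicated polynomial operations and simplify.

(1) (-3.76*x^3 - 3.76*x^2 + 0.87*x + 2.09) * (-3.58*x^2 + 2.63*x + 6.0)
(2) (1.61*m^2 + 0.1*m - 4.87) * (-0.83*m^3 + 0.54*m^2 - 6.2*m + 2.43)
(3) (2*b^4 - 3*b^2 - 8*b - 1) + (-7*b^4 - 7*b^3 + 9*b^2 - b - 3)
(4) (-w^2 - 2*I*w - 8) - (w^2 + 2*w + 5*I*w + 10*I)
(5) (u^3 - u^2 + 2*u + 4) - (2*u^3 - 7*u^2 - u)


(1) = 13.4608*x^5 + 3.572*x^4 - 35.5634*x^3 - 27.7541*x^2 + 10.7167*x + 12.54
(2) = -1.3363*m^5 + 0.7864*m^4 - 5.8859*m^3 + 0.6625*m^2 + 30.437*m - 11.8341
(3) = -5*b^4 - 7*b^3 + 6*b^2 - 9*b - 4
(4) = -2*w^2 - 2*w - 7*I*w - 8 - 10*I
(5) = -u^3 + 6*u^2 + 3*u + 4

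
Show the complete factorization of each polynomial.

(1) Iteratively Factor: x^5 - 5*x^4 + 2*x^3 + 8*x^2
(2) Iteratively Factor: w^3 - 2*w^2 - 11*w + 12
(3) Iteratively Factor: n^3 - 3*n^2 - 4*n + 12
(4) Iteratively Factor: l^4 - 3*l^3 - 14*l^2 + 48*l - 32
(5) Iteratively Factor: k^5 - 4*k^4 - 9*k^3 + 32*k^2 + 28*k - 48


(1) = (x)*(x^4 - 5*x^3 + 2*x^2 + 8*x) = x*(x - 2)*(x^3 - 3*x^2 - 4*x) = x*(x - 4)*(x - 2)*(x^2 + x) = x^2*(x - 4)*(x - 2)*(x + 1)
(2) = (w - 1)*(w^2 - w - 12) = (w - 4)*(w - 1)*(w + 3)
(3) = (n - 3)*(n^2 - 4) = (n - 3)*(n + 2)*(n - 2)
(4) = (l - 4)*(l^3 + l^2 - 10*l + 8) = (l - 4)*(l - 2)*(l^2 + 3*l - 4) = (l - 4)*(l - 2)*(l + 4)*(l - 1)
(5) = (k + 2)*(k^4 - 6*k^3 + 3*k^2 + 26*k - 24) = (k - 4)*(k + 2)*(k^3 - 2*k^2 - 5*k + 6) = (k - 4)*(k - 1)*(k + 2)*(k^2 - k - 6) = (k - 4)*(k - 1)*(k + 2)^2*(k - 3)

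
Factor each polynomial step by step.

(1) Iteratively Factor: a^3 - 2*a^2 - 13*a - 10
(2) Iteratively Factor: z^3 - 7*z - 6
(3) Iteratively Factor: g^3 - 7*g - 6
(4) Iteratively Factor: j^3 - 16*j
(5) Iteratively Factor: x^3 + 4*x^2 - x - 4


(1) = (a + 2)*(a^2 - 4*a - 5) = (a + 1)*(a + 2)*(a - 5)
(2) = (z + 1)*(z^2 - z - 6) = (z - 3)*(z + 1)*(z + 2)
(3) = (g + 1)*(g^2 - g - 6) = (g - 3)*(g + 1)*(g + 2)
(4) = (j)*(j^2 - 16) = j*(j - 4)*(j + 4)
(5) = (x - 1)*(x^2 + 5*x + 4) = (x - 1)*(x + 4)*(x + 1)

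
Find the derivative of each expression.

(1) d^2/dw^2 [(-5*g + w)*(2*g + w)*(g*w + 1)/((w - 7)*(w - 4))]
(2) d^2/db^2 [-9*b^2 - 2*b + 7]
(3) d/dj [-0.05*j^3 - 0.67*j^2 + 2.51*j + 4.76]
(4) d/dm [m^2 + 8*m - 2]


(1) = 2*(-10*g^3*w^3 + 840*g^3*w - 3080*g^3 - 33*g^2*w^3 + 222*g^2*w^2 + 330*g^2*w - 3282*g^2 + 90*g*w^3 - 924*g*w^2 + 2604*g*w - 924*g + 11*w^3 - 84*w^2 + 784)/(w^6 - 33*w^5 + 447*w^4 - 3179*w^3 + 12516*w^2 - 25872*w + 21952)
(2) = -18
(3) = -0.15*j^2 - 1.34*j + 2.51
(4) = 2*m + 8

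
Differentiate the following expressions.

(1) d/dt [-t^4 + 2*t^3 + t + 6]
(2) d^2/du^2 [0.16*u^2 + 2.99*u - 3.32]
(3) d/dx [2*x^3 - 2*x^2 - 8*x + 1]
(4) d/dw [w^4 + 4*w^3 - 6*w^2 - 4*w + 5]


(1) = -4*t^3 + 6*t^2 + 1
(2) = 0.320000000000000
(3) = 6*x^2 - 4*x - 8
(4) = 4*w^3 + 12*w^2 - 12*w - 4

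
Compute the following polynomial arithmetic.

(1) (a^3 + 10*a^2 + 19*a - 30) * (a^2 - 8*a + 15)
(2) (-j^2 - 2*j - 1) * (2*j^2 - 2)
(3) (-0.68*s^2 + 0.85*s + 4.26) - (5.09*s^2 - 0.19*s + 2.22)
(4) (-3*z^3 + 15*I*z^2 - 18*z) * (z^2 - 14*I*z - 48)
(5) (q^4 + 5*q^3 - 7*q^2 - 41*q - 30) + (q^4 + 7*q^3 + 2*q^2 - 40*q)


(1) = a^5 + 2*a^4 - 46*a^3 - 32*a^2 + 525*a - 450
(2) = -2*j^4 - 4*j^3 + 4*j + 2
(3) = -5.77*s^2 + 1.04*s + 2.04
(4) = -3*z^5 + 57*I*z^4 + 336*z^3 - 468*I*z^2 + 864*z
(5) = 2*q^4 + 12*q^3 - 5*q^2 - 81*q - 30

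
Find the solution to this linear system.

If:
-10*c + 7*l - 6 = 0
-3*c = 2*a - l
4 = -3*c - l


Then:
a = 40/31
c = -34/31
l = -22/31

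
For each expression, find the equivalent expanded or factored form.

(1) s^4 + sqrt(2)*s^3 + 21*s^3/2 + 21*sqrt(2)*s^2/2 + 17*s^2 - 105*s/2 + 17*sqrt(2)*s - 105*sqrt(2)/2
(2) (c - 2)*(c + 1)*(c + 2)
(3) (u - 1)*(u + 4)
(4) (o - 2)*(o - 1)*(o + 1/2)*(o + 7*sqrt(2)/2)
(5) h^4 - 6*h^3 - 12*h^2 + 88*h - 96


(1) = (s - 3/2)*(s + 5)*(s + 7)*(s + sqrt(2))
(2) = c^3 + c^2 - 4*c - 4
(3) = u^2 + 3*u - 4
(4) = o^4 - 5*o^3/2 + 7*sqrt(2)*o^3/2 - 35*sqrt(2)*o^2/4 + o^2/2 + o + 7*sqrt(2)*o/4 + 7*sqrt(2)/2
(5) = (h - 6)*(h - 2)^2*(h + 4)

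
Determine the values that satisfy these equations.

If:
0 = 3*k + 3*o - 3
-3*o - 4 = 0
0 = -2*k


Then:
No Solution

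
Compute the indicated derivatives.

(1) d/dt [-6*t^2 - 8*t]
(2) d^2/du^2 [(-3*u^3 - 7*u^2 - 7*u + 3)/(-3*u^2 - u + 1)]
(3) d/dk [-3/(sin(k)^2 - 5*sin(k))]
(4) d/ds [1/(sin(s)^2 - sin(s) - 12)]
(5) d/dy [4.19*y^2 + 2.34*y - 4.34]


(1) = -12*t - 8
(2) = 2*(54*u^3 - 27*u^2 + 45*u + 2)/(27*u^6 + 27*u^5 - 18*u^4 - 17*u^3 + 6*u^2 + 3*u - 1)
(3) = 3*(2*sin(k) - 5)*cos(k)/((sin(k) - 5)^2*sin(k)^2)
(4) = (1 - 2*sin(s))*cos(s)/(sin(s) + cos(s)^2 + 11)^2
(5) = 8.38*y + 2.34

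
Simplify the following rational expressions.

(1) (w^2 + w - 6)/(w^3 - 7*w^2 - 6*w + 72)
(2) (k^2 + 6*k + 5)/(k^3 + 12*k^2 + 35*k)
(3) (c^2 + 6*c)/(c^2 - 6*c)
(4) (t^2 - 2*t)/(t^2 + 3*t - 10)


(1) = (w - 2)/(w^2 - 10*w + 24)
(2) = (k + 1)/(k^2 + 7*k)
(3) = (c + 6)/(c - 6)
(4) = t/(t + 5)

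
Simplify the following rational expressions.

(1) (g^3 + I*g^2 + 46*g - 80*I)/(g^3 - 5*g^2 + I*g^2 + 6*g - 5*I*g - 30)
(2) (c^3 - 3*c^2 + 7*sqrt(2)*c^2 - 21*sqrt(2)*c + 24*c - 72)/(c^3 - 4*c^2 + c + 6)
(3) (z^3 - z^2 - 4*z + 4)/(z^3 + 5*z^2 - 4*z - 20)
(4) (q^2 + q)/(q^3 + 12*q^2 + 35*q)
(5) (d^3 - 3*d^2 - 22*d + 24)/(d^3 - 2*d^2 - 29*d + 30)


(1) = (g^2 + 3*I*g + 40)/(g^2 + g*(-5 + 3*I) - 15*I)
(2) = (c^2 + 7*sqrt(2)*c + 24)/(c^2 - c - 2)
(3) = (z - 1)/(z + 5)
(4) = (q + 1)/(q^2 + 12*q + 35)
(5) = (d + 4)/(d + 5)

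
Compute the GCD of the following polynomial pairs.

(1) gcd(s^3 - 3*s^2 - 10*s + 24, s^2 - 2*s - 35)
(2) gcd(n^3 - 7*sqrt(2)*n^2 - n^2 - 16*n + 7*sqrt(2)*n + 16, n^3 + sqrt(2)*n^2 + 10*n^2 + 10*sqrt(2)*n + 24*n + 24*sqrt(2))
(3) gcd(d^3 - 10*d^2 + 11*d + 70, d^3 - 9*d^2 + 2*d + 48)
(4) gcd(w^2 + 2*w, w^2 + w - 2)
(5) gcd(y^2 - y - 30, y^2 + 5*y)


(1) = 1
(2) = gcd((n - 1)*(n - 8*sqrt(2))*(n + sqrt(2)), (n + 4)*(n + 6)*(n + sqrt(2))) = n + sqrt(2)
(3) = d + 2
(4) = w + 2
(5) = gcd((y - 6)*(y + 5), y*(y + 5)) = y + 5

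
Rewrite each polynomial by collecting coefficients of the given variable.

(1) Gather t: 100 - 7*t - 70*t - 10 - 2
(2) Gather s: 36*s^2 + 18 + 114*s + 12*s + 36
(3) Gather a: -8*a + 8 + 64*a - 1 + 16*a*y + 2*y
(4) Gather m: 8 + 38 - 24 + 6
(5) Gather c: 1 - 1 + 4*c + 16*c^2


(1) = 88 - 77*t
(2) = 36*s^2 + 126*s + 54
(3) = a*(16*y + 56) + 2*y + 7
(4) = 28
(5) = 16*c^2 + 4*c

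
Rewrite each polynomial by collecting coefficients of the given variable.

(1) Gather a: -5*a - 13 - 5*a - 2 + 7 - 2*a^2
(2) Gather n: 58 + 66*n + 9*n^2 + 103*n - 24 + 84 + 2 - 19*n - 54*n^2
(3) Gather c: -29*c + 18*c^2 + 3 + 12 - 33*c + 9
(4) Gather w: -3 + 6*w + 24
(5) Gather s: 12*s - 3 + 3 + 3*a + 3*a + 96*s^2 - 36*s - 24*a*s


(1) = -2*a^2 - 10*a - 8
(2) = -45*n^2 + 150*n + 120
(3) = 18*c^2 - 62*c + 24
(4) = 6*w + 21
(5) = 6*a + 96*s^2 + s*(-24*a - 24)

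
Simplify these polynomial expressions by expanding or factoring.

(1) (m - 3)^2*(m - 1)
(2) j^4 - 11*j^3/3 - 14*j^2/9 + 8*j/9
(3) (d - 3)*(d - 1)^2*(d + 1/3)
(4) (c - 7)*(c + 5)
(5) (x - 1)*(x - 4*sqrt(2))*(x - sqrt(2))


(1) = m^3 - 7*m^2 + 15*m - 9
(2) = j*(j - 4)*(j - 1/3)*(j + 2/3)
(3) = d^4 - 14*d^3/3 + 16*d^2/3 - 2*d/3 - 1
(4) = c^2 - 2*c - 35
(5) = x^3 - 5*sqrt(2)*x^2 - x^2 + 5*sqrt(2)*x + 8*x - 8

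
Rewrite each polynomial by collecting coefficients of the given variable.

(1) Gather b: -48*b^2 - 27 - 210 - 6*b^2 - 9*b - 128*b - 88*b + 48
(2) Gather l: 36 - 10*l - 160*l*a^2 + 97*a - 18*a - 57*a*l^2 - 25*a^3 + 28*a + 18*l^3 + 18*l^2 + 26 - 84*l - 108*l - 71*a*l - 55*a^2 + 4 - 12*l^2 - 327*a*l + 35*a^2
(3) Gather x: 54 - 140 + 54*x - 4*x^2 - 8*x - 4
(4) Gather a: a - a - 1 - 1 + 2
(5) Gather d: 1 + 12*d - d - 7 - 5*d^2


(1) = -54*b^2 - 225*b - 189
(2) = -25*a^3 - 20*a^2 + 107*a + 18*l^3 + l^2*(6 - 57*a) + l*(-160*a^2 - 398*a - 202) + 66
(3) = -4*x^2 + 46*x - 90
(4) = 0
(5) = -5*d^2 + 11*d - 6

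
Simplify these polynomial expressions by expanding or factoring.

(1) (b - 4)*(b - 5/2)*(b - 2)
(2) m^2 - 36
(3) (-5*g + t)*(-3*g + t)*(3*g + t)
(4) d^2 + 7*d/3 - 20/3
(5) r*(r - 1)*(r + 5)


(1) = b^3 - 17*b^2/2 + 23*b - 20
(2) = (m - 6)*(m + 6)
(3) = 45*g^3 - 9*g^2*t - 5*g*t^2 + t^3
(4) = (d - 5/3)*(d + 4)
(5) = r^3 + 4*r^2 - 5*r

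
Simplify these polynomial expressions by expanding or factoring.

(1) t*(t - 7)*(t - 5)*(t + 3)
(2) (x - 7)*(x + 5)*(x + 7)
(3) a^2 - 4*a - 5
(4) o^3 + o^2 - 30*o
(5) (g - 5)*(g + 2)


(1) = t^4 - 9*t^3 - t^2 + 105*t
(2) = x^3 + 5*x^2 - 49*x - 245
(3) = (a - 5)*(a + 1)
(4) = o*(o - 5)*(o + 6)
(5) = g^2 - 3*g - 10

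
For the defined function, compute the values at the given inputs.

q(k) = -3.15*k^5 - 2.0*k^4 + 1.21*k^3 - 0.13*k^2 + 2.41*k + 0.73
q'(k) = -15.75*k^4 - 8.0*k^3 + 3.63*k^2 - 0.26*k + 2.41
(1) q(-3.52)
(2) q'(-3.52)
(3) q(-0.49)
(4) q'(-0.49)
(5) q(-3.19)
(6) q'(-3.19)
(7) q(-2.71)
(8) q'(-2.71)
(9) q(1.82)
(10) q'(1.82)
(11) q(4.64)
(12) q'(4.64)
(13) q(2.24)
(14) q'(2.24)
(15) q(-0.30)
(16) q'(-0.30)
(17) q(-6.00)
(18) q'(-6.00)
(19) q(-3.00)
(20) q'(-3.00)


(1) = 1333.07
(2) = -2020.76
(3) = -0.65
(4) = 3.44
(5) = 785.89
(6) = -1331.09
(7) = 321.71
(8) = -660.50
(9) = -72.87
(10) = -207.08
(11) = -7571.92
(12) = -8020.32
(13) = -208.92
(14) = -466.40
(15) = -0.05
(16) = 2.90
(17) = 21622.63
(18) = -18549.35
(19) = 563.11
(20) = -1023.89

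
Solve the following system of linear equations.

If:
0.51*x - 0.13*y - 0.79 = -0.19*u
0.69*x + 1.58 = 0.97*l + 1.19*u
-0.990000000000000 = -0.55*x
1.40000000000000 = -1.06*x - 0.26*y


Then:
l = 14.42
u = -9.38
x = 1.80
y = -12.72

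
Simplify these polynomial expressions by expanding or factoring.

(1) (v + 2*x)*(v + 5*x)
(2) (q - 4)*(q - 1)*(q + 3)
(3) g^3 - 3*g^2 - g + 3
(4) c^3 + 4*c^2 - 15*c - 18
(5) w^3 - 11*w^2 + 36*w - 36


(1) = v^2 + 7*v*x + 10*x^2
(2) = q^3 - 2*q^2 - 11*q + 12
(3) = (g - 3)*(g - 1)*(g + 1)
(4) = (c - 3)*(c + 1)*(c + 6)
(5) = (w - 6)*(w - 3)*(w - 2)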